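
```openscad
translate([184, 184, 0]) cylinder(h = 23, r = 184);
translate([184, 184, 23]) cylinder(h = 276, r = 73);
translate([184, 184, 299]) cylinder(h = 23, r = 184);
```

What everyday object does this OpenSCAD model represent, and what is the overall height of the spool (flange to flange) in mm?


A spool. The overall height is 322 mm.

Three coaxial cylinders, large–small–large — a spool. Two 23 mm flanges and a 276 mm core give 23 + 276 + 23 = 322 mm.


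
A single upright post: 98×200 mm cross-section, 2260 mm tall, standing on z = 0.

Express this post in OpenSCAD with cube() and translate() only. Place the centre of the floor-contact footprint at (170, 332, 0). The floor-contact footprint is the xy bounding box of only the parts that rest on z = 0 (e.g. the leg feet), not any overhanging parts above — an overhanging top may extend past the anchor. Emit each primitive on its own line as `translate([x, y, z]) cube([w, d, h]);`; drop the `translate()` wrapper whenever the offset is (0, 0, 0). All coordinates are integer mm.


translate([121, 232, 0]) cube([98, 200, 2260]);


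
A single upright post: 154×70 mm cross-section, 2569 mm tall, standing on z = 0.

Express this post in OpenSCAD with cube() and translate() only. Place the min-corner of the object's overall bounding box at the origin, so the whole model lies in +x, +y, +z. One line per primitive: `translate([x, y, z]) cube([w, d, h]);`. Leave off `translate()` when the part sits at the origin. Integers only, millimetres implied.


cube([154, 70, 2569]);


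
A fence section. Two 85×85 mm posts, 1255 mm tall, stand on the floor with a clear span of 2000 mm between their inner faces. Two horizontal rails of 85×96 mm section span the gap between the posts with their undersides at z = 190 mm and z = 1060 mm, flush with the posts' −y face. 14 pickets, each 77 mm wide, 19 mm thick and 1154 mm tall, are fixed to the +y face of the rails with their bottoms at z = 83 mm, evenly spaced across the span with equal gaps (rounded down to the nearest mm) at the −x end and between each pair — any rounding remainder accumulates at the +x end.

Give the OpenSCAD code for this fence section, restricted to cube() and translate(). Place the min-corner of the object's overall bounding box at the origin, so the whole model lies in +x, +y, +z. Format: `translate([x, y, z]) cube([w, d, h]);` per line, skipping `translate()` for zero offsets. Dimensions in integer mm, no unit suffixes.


cube([85, 85, 1255]);
translate([2085, 0, 0]) cube([85, 85, 1255]);
translate([85, 0, 190]) cube([2000, 85, 96]);
translate([85, 0, 1060]) cube([2000, 85, 96]);
translate([146, 85, 83]) cube([77, 19, 1154]);
translate([284, 85, 83]) cube([77, 19, 1154]);
translate([422, 85, 83]) cube([77, 19, 1154]);
translate([560, 85, 83]) cube([77, 19, 1154]);
translate([698, 85, 83]) cube([77, 19, 1154]);
translate([836, 85, 83]) cube([77, 19, 1154]);
translate([974, 85, 83]) cube([77, 19, 1154]);
translate([1112, 85, 83]) cube([77, 19, 1154]);
translate([1250, 85, 83]) cube([77, 19, 1154]);
translate([1388, 85, 83]) cube([77, 19, 1154]);
translate([1526, 85, 83]) cube([77, 19, 1154]);
translate([1664, 85, 83]) cube([77, 19, 1154]);
translate([1802, 85, 83]) cube([77, 19, 1154]);
translate([1940, 85, 83]) cube([77, 19, 1154]);


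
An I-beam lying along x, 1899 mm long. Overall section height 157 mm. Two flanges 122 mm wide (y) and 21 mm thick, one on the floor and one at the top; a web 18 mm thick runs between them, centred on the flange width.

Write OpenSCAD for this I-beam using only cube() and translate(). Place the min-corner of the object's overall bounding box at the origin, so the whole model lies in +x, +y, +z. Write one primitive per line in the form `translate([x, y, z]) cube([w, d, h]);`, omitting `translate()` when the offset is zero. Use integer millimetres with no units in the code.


cube([1899, 122, 21]);
translate([0, 52, 21]) cube([1899, 18, 115]);
translate([0, 0, 136]) cube([1899, 122, 21]);


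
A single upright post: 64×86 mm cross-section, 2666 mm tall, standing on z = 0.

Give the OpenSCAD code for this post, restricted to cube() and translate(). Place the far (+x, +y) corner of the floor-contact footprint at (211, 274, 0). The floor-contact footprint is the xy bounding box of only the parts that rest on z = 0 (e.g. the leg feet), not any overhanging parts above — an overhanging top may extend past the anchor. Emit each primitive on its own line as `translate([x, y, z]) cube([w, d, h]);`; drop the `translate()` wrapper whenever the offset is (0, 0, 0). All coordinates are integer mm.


translate([147, 188, 0]) cube([64, 86, 2666]);


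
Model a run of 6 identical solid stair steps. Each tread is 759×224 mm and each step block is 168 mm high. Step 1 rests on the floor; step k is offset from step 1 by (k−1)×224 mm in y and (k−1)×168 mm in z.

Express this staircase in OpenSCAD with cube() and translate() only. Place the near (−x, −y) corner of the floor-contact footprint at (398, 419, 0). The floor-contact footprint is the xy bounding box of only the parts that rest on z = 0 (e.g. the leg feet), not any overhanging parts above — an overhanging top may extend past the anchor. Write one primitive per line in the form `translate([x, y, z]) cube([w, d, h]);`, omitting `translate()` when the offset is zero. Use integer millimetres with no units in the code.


translate([398, 419, 0]) cube([759, 224, 168]);
translate([398, 643, 168]) cube([759, 224, 168]);
translate([398, 867, 336]) cube([759, 224, 168]);
translate([398, 1091, 504]) cube([759, 224, 168]);
translate([398, 1315, 672]) cube([759, 224, 168]);
translate([398, 1539, 840]) cube([759, 224, 168]);


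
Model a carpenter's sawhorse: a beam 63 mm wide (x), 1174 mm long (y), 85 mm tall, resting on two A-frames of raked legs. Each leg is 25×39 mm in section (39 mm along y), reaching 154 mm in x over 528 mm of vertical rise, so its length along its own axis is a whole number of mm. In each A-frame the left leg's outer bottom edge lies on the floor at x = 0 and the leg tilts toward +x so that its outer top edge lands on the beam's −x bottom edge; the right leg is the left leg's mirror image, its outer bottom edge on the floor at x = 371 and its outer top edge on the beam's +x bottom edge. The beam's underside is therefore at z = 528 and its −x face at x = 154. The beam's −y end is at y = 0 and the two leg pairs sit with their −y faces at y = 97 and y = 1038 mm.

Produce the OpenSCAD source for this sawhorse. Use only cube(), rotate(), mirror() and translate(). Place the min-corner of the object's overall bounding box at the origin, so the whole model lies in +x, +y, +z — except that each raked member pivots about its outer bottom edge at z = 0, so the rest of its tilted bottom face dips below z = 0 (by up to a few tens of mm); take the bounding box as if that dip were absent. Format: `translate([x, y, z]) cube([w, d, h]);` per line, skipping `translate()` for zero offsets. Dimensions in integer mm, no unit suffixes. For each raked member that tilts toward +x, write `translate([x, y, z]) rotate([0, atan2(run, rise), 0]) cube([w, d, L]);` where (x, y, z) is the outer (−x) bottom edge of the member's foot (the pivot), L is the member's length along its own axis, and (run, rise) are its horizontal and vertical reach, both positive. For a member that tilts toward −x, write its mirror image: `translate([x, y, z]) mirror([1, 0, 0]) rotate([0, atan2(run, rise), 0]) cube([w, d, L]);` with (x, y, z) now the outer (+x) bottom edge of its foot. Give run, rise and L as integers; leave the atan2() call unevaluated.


// leg length = √(154² + 528²) = 550
// right-leg outer foot x = 2·154 + 63 = 371
// beam min-corner = (154, 0, 528)
translate([154, 0, 528]) cube([63, 1174, 85]);
translate([0, 97, 0]) rotate([0, atan2(154, 528), 0]) cube([25, 39, 550]);
translate([371, 97, 0]) mirror([1, 0, 0]) rotate([0, atan2(154, 528), 0]) cube([25, 39, 550]);
translate([0, 1038, 0]) rotate([0, atan2(154, 528), 0]) cube([25, 39, 550]);
translate([371, 1038, 0]) mirror([1, 0, 0]) rotate([0, atan2(154, 528), 0]) cube([25, 39, 550]);


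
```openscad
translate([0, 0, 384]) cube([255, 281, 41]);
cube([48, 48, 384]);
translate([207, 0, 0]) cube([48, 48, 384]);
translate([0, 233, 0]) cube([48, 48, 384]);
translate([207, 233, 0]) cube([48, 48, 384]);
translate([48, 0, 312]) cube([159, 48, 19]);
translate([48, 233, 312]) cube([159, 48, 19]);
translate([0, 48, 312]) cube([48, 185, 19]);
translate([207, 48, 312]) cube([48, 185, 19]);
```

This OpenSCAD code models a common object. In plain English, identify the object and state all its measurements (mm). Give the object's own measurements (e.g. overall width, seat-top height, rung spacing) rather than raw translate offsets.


A simple wooden stool: a rectangular seat 255 mm (x) by 281 mm (y), 41 mm thick, top face at z = 425 mm, on four square legs, each 48×48 mm in cross-section. The legs rest on z = 0, each flush with a corner of the seat. Four stretchers, 48 mm wide and 19 mm tall, connect adjacent legs with their undersides at z = 312 mm, each running between the inner faces of the legs it joins and aligned with the legs' outer faces on the other axis.


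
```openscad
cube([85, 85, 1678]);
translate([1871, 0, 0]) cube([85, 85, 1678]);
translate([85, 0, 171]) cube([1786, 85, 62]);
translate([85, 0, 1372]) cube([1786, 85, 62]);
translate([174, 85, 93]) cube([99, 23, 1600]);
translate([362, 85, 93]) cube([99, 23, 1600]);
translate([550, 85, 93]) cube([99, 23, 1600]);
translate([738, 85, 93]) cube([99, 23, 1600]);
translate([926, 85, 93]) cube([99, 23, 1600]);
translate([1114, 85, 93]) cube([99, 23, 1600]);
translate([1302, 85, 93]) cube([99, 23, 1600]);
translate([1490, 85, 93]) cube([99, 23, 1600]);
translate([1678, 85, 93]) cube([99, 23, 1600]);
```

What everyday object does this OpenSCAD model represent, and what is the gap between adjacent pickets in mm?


A fence section. The picket gap is 89 mm.

Two posts, two rails, 9 pickets — a fence section. Span 1786 mm holds 9 pickets of 99 mm with 10 equal gaps: ⌊(1786 − 9·99) / 10⌋ = 89 mm.


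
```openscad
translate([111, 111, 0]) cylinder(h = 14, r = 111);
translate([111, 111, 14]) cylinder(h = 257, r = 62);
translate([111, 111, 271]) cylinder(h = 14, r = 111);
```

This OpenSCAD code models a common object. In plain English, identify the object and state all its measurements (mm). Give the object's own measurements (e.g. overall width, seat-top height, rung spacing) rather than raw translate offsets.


A spool: two coaxial disc flanges of radius 111 mm and thickness 14 mm, joined by a core cylinder of radius 62 mm and height 257 mm. The lower flange rests on z = 0 and the three cylinders share a vertical axis.


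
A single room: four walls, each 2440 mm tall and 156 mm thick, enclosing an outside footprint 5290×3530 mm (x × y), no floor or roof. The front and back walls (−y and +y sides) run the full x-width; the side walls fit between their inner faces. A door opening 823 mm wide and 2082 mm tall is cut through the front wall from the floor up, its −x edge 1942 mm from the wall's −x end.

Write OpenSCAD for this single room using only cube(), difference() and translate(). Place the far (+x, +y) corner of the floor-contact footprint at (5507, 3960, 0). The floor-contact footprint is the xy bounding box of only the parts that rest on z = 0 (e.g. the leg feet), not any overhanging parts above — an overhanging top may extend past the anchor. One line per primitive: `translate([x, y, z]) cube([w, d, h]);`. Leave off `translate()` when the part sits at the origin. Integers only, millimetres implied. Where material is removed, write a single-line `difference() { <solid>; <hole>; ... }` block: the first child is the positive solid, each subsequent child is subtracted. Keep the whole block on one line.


difference() { translate([217, 430, 0]) cube([5290, 156, 2440]); translate([2159, 430, 0]) cube([823, 156, 2082]); }
translate([217, 3804, 0]) cube([5290, 156, 2440]);
translate([217, 586, 0]) cube([156, 3218, 2440]);
translate([5351, 586, 0]) cube([156, 3218, 2440]);


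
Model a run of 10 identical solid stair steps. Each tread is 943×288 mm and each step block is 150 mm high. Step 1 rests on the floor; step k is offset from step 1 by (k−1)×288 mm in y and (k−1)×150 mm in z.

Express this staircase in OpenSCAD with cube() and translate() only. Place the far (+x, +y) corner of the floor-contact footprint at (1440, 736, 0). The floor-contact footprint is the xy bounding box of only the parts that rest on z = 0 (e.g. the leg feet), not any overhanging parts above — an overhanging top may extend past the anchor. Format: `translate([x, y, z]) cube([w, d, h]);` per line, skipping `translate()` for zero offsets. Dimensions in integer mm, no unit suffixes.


translate([497, 448, 0]) cube([943, 288, 150]);
translate([497, 736, 150]) cube([943, 288, 150]);
translate([497, 1024, 300]) cube([943, 288, 150]);
translate([497, 1312, 450]) cube([943, 288, 150]);
translate([497, 1600, 600]) cube([943, 288, 150]);
translate([497, 1888, 750]) cube([943, 288, 150]);
translate([497, 2176, 900]) cube([943, 288, 150]);
translate([497, 2464, 1050]) cube([943, 288, 150]);
translate([497, 2752, 1200]) cube([943, 288, 150]);
translate([497, 3040, 1350]) cube([943, 288, 150]);


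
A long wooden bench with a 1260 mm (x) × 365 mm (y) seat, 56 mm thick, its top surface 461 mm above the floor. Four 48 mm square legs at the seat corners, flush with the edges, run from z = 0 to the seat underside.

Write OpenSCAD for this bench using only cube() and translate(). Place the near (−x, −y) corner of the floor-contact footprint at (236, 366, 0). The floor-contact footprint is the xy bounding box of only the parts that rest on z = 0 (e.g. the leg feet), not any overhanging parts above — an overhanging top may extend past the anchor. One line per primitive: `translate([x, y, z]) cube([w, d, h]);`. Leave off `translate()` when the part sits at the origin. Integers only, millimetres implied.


translate([236, 366, 405]) cube([1260, 365, 56]);
translate([236, 366, 0]) cube([48, 48, 405]);
translate([236, 683, 0]) cube([48, 48, 405]);
translate([1448, 366, 0]) cube([48, 48, 405]);
translate([1448, 683, 0]) cube([48, 48, 405]);


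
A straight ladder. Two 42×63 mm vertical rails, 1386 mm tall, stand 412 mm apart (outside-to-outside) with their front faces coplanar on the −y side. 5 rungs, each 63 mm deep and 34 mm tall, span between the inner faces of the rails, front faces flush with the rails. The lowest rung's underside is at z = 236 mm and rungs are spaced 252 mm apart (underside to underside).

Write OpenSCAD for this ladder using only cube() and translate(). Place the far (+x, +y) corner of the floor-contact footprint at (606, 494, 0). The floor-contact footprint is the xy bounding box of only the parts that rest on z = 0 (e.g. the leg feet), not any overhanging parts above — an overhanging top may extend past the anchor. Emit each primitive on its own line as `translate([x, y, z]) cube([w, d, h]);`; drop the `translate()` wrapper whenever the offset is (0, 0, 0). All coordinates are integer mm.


translate([194, 431, 0]) cube([42, 63, 1386]);
translate([564, 431, 0]) cube([42, 63, 1386]);
translate([236, 431, 236]) cube([328, 63, 34]);
translate([236, 431, 488]) cube([328, 63, 34]);
translate([236, 431, 740]) cube([328, 63, 34]);
translate([236, 431, 992]) cube([328, 63, 34]);
translate([236, 431, 1244]) cube([328, 63, 34]);


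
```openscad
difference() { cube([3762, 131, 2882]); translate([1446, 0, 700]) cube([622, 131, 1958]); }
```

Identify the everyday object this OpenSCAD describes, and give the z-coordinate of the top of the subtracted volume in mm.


A wall with a window opening. The window head height is 2658 mm.

A wall with a rectangular opening subtracted — a window. Sill at z = 700, opening 1958 mm tall, so the head is at 700 + 1958 = 2658 mm.


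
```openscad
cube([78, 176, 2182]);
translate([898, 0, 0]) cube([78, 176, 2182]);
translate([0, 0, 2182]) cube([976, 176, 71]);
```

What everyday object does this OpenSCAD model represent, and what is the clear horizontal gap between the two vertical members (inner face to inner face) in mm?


A door frame. The clear opening width is 820 mm.

Two 2182 mm tall posts with a header on top — a door frame. The left jamb is 78 mm wide at x = 0; the right jamb starts at x = 898. The clear opening is 898 − 78 = 820 mm.


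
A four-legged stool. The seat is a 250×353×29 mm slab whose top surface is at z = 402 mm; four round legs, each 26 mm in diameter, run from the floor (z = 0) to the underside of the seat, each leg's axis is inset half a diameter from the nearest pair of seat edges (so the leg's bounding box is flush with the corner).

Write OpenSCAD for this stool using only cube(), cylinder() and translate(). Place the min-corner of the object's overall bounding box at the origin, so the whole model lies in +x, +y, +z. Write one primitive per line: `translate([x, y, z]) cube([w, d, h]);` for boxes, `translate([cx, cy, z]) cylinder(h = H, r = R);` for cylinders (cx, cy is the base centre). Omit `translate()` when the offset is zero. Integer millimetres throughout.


translate([0, 0, 373]) cube([250, 353, 29]);
translate([13, 13, 0]) cylinder(h = 373, r = 13);
translate([237, 13, 0]) cylinder(h = 373, r = 13);
translate([13, 340, 0]) cylinder(h = 373, r = 13);
translate([237, 340, 0]) cylinder(h = 373, r = 13);


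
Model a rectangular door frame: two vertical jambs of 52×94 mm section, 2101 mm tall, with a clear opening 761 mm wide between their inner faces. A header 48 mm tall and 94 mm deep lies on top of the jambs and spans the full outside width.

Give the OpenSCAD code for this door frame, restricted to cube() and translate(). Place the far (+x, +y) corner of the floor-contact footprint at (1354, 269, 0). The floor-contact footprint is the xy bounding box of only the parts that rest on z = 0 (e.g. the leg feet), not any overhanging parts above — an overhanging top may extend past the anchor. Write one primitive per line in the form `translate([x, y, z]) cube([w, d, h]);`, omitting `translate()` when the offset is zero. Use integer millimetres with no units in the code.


translate([489, 175, 0]) cube([52, 94, 2101]);
translate([1302, 175, 0]) cube([52, 94, 2101]);
translate([489, 175, 2101]) cube([865, 94, 48]);


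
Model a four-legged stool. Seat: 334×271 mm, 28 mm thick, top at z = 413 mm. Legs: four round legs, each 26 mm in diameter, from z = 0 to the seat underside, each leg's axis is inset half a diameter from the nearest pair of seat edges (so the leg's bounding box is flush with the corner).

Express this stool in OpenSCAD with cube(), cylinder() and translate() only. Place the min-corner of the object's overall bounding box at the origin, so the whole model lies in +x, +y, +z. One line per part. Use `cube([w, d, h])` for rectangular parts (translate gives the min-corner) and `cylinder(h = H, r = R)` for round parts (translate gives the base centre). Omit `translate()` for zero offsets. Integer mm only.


translate([0, 0, 385]) cube([334, 271, 28]);
translate([13, 13, 0]) cylinder(h = 385, r = 13);
translate([321, 13, 0]) cylinder(h = 385, r = 13);
translate([13, 258, 0]) cylinder(h = 385, r = 13);
translate([321, 258, 0]) cylinder(h = 385, r = 13);


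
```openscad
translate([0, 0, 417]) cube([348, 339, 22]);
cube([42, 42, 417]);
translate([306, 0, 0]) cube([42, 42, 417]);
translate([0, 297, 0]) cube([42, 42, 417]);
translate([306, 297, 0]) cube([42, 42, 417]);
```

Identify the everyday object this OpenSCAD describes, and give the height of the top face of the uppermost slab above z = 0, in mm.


A stool. The seat height is 439 mm.

A 348×339×22 slab at z = 417 on four corner posts — a stool. The seat top is 417 + 22 = 439 mm.


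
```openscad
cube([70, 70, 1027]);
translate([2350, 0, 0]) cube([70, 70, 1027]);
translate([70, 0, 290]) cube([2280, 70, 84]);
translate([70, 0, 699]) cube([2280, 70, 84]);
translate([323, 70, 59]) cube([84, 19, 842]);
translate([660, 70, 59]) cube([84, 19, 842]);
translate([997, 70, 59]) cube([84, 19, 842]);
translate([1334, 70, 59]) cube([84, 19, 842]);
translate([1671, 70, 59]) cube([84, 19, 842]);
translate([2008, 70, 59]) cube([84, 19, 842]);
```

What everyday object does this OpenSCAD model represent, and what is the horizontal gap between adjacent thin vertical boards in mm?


A fence section. The picket gap is 253 mm.

Two posts, two rails, 6 pickets — a fence section. Span 2280 mm holds 6 pickets of 84 mm with 7 equal gaps: ⌊(2280 − 6·84) / 7⌋ = 253 mm.


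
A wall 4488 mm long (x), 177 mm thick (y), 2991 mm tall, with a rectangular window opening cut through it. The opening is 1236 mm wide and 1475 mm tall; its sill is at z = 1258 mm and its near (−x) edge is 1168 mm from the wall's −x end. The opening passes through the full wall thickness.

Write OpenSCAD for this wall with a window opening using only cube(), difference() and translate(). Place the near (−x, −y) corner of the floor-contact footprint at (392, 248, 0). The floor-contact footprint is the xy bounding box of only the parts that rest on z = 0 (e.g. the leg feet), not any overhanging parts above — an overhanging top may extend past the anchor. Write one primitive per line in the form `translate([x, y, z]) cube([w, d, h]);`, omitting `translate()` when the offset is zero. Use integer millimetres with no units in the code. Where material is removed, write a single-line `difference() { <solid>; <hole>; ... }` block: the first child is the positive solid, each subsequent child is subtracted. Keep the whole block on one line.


difference() { translate([392, 248, 0]) cube([4488, 177, 2991]); translate([1560, 248, 1258]) cube([1236, 177, 1475]); }


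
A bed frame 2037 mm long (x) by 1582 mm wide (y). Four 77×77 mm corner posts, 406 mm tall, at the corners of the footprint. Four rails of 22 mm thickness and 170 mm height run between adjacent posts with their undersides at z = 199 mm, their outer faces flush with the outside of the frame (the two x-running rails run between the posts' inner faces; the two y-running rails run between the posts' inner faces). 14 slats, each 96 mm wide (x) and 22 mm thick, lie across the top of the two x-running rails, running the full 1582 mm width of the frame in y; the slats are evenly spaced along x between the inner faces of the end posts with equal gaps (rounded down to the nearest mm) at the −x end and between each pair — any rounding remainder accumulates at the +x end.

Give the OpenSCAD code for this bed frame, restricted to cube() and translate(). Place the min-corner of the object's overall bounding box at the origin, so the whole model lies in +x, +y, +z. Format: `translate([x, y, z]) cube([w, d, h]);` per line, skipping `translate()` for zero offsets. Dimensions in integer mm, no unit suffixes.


cube([77, 77, 406]);
translate([0, 1505, 0]) cube([77, 77, 406]);
translate([1960, 0, 0]) cube([77, 77, 406]);
translate([1960, 1505, 0]) cube([77, 77, 406]);
translate([77, 0, 199]) cube([1883, 22, 170]);
translate([77, 1560, 199]) cube([1883, 22, 170]);
translate([0, 77, 199]) cube([22, 1428, 170]);
translate([2015, 77, 199]) cube([22, 1428, 170]);
translate([112, 0, 369]) cube([96, 1582, 22]);
translate([243, 0, 369]) cube([96, 1582, 22]);
translate([374, 0, 369]) cube([96, 1582, 22]);
translate([505, 0, 369]) cube([96, 1582, 22]);
translate([636, 0, 369]) cube([96, 1582, 22]);
translate([767, 0, 369]) cube([96, 1582, 22]);
translate([898, 0, 369]) cube([96, 1582, 22]);
translate([1029, 0, 369]) cube([96, 1582, 22]);
translate([1160, 0, 369]) cube([96, 1582, 22]);
translate([1291, 0, 369]) cube([96, 1582, 22]);
translate([1422, 0, 369]) cube([96, 1582, 22]);
translate([1553, 0, 369]) cube([96, 1582, 22]);
translate([1684, 0, 369]) cube([96, 1582, 22]);
translate([1815, 0, 369]) cube([96, 1582, 22]);


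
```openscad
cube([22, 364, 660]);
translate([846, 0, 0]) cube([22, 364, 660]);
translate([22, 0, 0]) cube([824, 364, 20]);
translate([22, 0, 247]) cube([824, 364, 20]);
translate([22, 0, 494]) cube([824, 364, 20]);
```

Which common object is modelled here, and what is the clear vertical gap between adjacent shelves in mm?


A bookshelf. The clear shelf gap is 227 mm.

Two tall side panels with 3 horizontal boards between them — a bookshelf. The first two shelf undersides are at z = 0 and z = 247; with shelf thickness 20, the clear gap is 247 − 0 − 20 = 227 mm.


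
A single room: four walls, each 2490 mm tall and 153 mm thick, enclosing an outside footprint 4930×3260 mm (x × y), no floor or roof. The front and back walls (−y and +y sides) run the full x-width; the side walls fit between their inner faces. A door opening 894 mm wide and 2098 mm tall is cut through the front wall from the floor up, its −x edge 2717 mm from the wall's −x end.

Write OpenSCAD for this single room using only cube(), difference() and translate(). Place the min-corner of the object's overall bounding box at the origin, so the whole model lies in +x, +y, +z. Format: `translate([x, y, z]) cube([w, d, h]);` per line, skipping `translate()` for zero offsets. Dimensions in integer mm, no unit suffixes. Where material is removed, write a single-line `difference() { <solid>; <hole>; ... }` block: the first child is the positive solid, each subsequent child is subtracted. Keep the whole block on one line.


difference() { cube([4930, 153, 2490]); translate([2717, 0, 0]) cube([894, 153, 2098]); }
translate([0, 3107, 0]) cube([4930, 153, 2490]);
translate([0, 153, 0]) cube([153, 2954, 2490]);
translate([4777, 153, 0]) cube([153, 2954, 2490]);


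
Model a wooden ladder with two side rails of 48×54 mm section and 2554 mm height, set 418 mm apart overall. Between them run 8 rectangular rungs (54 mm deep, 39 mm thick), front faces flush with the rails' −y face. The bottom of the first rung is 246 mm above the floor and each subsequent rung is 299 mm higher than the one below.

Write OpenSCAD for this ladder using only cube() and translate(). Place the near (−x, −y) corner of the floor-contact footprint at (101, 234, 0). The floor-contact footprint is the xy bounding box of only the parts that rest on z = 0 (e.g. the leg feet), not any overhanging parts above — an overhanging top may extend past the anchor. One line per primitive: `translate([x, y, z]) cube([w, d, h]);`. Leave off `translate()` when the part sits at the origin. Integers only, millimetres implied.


// rung span = 418 - 2*48 = 322
// rung[k] z = 246 + k*299
translate([101, 234, 0]) cube([48, 54, 2554]);
translate([471, 234, 0]) cube([48, 54, 2554]);
translate([149, 234, 246]) cube([322, 54, 39]);
translate([149, 234, 545]) cube([322, 54, 39]);
translate([149, 234, 844]) cube([322, 54, 39]);
translate([149, 234, 1143]) cube([322, 54, 39]);
translate([149, 234, 1442]) cube([322, 54, 39]);
translate([149, 234, 1741]) cube([322, 54, 39]);
translate([149, 234, 2040]) cube([322, 54, 39]);
translate([149, 234, 2339]) cube([322, 54, 39]);


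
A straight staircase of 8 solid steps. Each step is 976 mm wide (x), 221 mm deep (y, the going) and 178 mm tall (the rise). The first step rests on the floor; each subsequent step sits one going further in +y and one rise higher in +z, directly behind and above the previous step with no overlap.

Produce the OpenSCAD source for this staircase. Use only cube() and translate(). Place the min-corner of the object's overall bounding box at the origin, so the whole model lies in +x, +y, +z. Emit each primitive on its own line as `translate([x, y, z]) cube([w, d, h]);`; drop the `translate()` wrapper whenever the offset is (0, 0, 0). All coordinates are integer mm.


cube([976, 221, 178]);
translate([0, 221, 178]) cube([976, 221, 178]);
translate([0, 442, 356]) cube([976, 221, 178]);
translate([0, 663, 534]) cube([976, 221, 178]);
translate([0, 884, 712]) cube([976, 221, 178]);
translate([0, 1105, 890]) cube([976, 221, 178]);
translate([0, 1326, 1068]) cube([976, 221, 178]);
translate([0, 1547, 1246]) cube([976, 221, 178]);


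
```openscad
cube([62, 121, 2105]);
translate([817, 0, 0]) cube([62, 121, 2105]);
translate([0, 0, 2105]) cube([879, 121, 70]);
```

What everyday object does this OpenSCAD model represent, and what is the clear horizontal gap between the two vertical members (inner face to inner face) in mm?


A door frame. The clear opening width is 755 mm.

Two 2105 mm tall posts with a header on top — a door frame. The left jamb is 62 mm wide at x = 0; the right jamb starts at x = 817. The clear opening is 817 − 62 = 755 mm.


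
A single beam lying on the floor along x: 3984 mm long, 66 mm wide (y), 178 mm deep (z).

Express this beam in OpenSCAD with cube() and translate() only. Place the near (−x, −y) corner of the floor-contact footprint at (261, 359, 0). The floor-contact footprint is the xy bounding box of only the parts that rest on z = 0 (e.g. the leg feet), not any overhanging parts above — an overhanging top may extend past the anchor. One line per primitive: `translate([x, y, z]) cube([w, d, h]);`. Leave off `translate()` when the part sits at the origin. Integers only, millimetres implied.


translate([261, 359, 0]) cube([3984, 66, 178]);


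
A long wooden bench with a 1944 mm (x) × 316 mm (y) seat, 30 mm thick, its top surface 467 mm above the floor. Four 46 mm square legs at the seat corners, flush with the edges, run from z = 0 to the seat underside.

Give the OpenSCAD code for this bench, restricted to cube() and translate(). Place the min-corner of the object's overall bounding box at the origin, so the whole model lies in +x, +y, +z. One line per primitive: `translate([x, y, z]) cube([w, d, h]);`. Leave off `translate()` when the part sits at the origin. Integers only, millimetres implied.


// leg_h = 467 − 30 = 437
translate([0, 0, 437]) cube([1944, 316, 30]);
cube([46, 46, 437]);
translate([0, 270, 0]) cube([46, 46, 437]);
translate([1898, 0, 0]) cube([46, 46, 437]);
translate([1898, 270, 0]) cube([46, 46, 437]);


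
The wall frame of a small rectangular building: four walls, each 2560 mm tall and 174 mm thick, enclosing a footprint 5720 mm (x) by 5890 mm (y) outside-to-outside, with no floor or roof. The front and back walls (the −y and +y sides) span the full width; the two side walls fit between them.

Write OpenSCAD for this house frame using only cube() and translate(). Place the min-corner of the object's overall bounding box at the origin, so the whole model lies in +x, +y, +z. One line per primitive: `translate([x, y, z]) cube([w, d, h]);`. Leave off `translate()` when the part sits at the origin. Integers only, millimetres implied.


cube([5720, 174, 2560]);
translate([0, 5716, 0]) cube([5720, 174, 2560]);
translate([0, 174, 0]) cube([174, 5542, 2560]);
translate([5546, 174, 0]) cube([174, 5542, 2560]);


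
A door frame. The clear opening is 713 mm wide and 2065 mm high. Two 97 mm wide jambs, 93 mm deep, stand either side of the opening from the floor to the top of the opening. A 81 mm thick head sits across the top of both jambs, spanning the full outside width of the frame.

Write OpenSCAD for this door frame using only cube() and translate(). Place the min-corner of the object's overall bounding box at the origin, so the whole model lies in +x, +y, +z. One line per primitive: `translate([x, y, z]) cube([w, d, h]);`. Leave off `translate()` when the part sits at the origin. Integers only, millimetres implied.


cube([97, 93, 2065]);
translate([810, 0, 0]) cube([97, 93, 2065]);
translate([0, 0, 2065]) cube([907, 93, 81]);


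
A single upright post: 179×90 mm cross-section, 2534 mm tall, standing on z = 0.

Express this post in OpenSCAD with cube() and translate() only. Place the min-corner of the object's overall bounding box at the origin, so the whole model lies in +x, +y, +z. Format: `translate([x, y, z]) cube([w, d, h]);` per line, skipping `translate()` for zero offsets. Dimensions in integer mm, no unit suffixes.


cube([179, 90, 2534]);


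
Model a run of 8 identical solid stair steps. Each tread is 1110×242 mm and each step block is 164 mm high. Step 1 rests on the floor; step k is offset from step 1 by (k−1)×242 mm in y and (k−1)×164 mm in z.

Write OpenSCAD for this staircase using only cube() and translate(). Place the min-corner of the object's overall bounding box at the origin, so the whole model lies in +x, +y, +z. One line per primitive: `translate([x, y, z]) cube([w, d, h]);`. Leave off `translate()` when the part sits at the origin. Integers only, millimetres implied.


cube([1110, 242, 164]);
translate([0, 242, 164]) cube([1110, 242, 164]);
translate([0, 484, 328]) cube([1110, 242, 164]);
translate([0, 726, 492]) cube([1110, 242, 164]);
translate([0, 968, 656]) cube([1110, 242, 164]);
translate([0, 1210, 820]) cube([1110, 242, 164]);
translate([0, 1452, 984]) cube([1110, 242, 164]);
translate([0, 1694, 1148]) cube([1110, 242, 164]);


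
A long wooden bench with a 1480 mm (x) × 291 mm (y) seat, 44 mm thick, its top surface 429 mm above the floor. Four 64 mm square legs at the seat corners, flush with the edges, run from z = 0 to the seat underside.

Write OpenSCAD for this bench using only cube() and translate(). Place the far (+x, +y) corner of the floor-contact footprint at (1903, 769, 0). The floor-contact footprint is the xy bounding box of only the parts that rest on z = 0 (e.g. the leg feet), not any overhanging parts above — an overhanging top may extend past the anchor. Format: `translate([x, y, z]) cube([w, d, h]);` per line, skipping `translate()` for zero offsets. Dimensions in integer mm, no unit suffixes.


translate([423, 478, 385]) cube([1480, 291, 44]);
translate([423, 478, 0]) cube([64, 64, 385]);
translate([423, 705, 0]) cube([64, 64, 385]);
translate([1839, 478, 0]) cube([64, 64, 385]);
translate([1839, 705, 0]) cube([64, 64, 385]);


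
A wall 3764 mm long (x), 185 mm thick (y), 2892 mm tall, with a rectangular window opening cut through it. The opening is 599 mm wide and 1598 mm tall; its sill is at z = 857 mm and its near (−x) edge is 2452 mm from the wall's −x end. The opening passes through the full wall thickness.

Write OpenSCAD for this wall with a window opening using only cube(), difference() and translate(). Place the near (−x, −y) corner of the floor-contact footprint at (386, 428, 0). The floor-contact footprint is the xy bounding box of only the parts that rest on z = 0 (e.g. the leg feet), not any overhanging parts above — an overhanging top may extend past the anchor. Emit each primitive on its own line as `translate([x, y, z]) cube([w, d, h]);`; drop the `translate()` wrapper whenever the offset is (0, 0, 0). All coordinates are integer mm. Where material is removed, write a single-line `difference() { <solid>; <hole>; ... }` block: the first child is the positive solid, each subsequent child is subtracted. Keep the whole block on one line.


difference() { translate([386, 428, 0]) cube([3764, 185, 2892]); translate([2838, 428, 857]) cube([599, 185, 1598]); }


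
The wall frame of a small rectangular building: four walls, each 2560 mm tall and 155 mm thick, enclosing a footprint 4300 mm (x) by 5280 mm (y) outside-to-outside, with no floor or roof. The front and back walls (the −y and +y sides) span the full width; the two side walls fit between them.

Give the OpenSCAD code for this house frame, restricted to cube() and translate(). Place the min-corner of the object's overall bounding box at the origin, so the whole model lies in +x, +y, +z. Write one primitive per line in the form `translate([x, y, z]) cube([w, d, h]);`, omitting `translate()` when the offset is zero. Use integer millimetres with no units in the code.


cube([4300, 155, 2560]);
translate([0, 5125, 0]) cube([4300, 155, 2560]);
translate([0, 155, 0]) cube([155, 4970, 2560]);
translate([4145, 155, 0]) cube([155, 4970, 2560]);


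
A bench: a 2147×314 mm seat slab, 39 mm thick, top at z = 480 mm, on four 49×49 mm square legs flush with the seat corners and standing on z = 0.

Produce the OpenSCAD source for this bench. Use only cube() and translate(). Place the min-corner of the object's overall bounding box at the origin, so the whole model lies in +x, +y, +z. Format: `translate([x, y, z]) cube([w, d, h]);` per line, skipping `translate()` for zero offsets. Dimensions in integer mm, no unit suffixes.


translate([0, 0, 441]) cube([2147, 314, 39]);
cube([49, 49, 441]);
translate([0, 265, 0]) cube([49, 49, 441]);
translate([2098, 0, 0]) cube([49, 49, 441]);
translate([2098, 265, 0]) cube([49, 49, 441]);


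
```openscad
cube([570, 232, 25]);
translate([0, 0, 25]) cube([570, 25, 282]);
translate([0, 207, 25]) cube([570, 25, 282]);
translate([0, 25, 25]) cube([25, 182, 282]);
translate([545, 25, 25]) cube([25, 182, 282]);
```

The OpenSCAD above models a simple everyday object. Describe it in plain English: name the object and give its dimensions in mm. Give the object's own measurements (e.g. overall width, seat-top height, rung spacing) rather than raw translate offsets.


An open-topped rectangular box: outside dimensions 570×232×307 mm, with a uniform wall and base thickness of 25 mm. The base is a full 570×232 slab on the floor; four walls sit on top of the base. The front and back walls (the −y and +y sides) span the full width; the two side walls fit between them.


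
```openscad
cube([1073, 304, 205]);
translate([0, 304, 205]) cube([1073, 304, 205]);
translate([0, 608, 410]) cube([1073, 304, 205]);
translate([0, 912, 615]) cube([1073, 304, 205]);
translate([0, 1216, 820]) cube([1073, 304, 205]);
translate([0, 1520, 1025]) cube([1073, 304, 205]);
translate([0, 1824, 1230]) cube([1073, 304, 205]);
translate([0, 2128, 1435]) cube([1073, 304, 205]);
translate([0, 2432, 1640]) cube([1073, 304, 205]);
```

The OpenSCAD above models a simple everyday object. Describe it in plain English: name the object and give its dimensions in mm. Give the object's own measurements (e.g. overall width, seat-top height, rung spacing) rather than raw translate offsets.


A straight staircase of 9 solid steps. Each step is 1073 mm wide (x), 304 mm deep (y, the going) and 205 mm tall (the rise). The first step rests on the floor; each subsequent step sits one going further in +y and one rise higher in +z, directly behind and above the previous step with no overlap.


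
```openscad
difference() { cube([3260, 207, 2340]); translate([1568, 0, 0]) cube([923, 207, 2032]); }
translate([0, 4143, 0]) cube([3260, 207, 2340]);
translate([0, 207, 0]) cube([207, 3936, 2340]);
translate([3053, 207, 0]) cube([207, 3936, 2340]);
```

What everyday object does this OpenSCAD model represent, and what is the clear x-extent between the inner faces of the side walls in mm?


A single room. The interior width is 2846 mm.

Four walls enclosing a rectangle with a door in the front wall — a room. Outside width 3260 minus two 207 mm walls gives 2846 mm.


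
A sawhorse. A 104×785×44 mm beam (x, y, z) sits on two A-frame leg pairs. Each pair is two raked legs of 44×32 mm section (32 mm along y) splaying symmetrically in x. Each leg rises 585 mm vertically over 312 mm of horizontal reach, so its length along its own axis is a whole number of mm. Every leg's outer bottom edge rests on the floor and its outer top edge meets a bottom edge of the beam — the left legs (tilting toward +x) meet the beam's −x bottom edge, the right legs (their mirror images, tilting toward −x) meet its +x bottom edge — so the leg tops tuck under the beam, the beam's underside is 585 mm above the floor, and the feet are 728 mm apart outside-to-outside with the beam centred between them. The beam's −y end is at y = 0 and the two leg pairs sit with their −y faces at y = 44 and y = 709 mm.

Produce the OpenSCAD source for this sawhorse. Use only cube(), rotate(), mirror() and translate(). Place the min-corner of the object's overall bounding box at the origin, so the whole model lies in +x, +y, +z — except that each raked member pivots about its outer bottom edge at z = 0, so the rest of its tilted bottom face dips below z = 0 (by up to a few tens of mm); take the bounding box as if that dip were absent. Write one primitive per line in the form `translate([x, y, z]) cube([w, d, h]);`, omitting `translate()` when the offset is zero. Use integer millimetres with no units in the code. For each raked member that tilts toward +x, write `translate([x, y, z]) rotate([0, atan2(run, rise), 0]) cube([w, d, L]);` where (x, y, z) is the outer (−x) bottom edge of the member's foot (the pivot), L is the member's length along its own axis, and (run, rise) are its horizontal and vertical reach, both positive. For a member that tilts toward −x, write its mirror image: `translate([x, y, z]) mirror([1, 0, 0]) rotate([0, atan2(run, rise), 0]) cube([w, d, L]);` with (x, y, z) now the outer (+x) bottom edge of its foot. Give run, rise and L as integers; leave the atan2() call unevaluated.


translate([312, 0, 585]) cube([104, 785, 44]);
translate([0, 44, 0]) rotate([0, atan2(312, 585), 0]) cube([44, 32, 663]);
translate([728, 44, 0]) mirror([1, 0, 0]) rotate([0, atan2(312, 585), 0]) cube([44, 32, 663]);
translate([0, 709, 0]) rotate([0, atan2(312, 585), 0]) cube([44, 32, 663]);
translate([728, 709, 0]) mirror([1, 0, 0]) rotate([0, atan2(312, 585), 0]) cube([44, 32, 663]);
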